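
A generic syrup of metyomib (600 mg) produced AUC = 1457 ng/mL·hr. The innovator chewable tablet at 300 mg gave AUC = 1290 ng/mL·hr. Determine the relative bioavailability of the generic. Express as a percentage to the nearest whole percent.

F_rel = 56%

F_rel = (AUC_test/D_test) / (AUC_ref/D_ref)
      = (1457/600) / (1290/300)
      = 2.42833 / 4.3 = 0.5647 = 56.47%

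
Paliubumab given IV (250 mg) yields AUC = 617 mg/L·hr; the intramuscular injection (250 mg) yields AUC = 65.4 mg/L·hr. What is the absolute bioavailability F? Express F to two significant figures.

F = (AUC_ev / D_ev) / (AUC_iv / D_iv)
  = (65.4/250) / (617/250)
  = 0.2616 / 2.468 = 0.1060

F = 0.11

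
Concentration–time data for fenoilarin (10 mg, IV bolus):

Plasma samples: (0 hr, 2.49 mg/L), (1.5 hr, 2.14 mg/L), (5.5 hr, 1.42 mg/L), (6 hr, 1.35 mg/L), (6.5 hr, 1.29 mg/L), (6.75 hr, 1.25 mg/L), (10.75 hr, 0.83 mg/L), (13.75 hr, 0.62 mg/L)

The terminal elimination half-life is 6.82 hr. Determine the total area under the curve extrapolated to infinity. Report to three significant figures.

Trapezoidal AUC_0→13.75:
  [0→1.5]: (2.49+2.14)/2 × 1.5 = 3.4725
  [1.5→5.5]: (2.14+1.42)/2 × 4 = 7.12
  [5.5→6]: (1.42+1.35)/2 × 0.5 = 0.6925
  [6→6.5]: (1.35+1.29)/2 × 0.5 = 0.66
  [6.5→6.75]: (1.29+1.25)/2 × 0.25 = 0.3175
  [6.75→10.75]: (1.25+0.83)/2 × 4 = 4.16
  [10.75→13.75]: (0.83+0.62)/2 × 3 = 2.175
  Sum = 18.5975 mg/L·hr
k_e = ln2 / t½ = 0.693147 / 6.82 = 0.1016 hr^-1
Extrapolated tail: C_last / k_e = 0.62 / 0.1016 = 6.102
AUC_0→∞ = 18.5975 + 6.102 = 24.6995 mg/L·hr

AUC = 24.7 mg/L·hr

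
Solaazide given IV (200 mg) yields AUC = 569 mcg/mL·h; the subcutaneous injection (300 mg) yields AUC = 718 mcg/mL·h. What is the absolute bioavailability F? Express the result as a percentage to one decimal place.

F = 84.1%

F = (AUC_ev / D_ev) / (AUC_iv / D_iv)
  = (718/300) / (569/200)
  = 2.39333 / 2.845 = 0.8412
  = 84.12%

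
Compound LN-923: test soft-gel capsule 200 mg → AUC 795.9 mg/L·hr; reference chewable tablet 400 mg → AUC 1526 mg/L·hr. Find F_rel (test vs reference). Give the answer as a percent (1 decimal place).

F_rel = 104.3%

F_rel = (AUC_test/D_test) / (AUC_ref/D_ref)
      = (795.9/200) / (1526/400)
      = 3.9795 / 3.815 = 1.0431 = 104.31%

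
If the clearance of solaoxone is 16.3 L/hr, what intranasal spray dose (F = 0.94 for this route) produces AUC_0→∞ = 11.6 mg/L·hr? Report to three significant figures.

Dose = 201 mg

Dose = CL × AUC_0→∞ / F
     = 16.3 × 11.6 / 0.94 = 201.149 mg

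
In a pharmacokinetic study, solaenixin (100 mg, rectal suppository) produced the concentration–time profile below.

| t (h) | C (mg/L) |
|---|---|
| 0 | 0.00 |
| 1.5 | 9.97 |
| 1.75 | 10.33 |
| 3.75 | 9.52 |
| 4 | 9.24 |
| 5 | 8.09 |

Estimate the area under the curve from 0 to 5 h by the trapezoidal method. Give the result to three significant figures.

Trapezoidal AUC_0→5:
  [0→1.5]: (0.00+9.97)/2 × 1.5 = 7.4775
  [1.5→1.75]: (9.97+10.33)/2 × 0.25 = 2.5375
  [1.75→3.75]: (10.33+9.52)/2 × 2 = 19.85
  [3.75→4]: (9.52+9.24)/2 × 0.25 = 2.345
  [4→5]: (9.24+8.09)/2 × 1 = 8.665
  Sum = 40.875 mg/L·h

AUC = 40.9 mg/L·h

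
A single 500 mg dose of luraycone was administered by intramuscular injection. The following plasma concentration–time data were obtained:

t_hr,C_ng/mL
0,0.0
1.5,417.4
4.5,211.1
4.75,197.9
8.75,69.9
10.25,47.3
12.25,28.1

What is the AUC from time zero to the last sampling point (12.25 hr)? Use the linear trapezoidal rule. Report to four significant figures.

AUC = 2006 ng/mL·hr

Trapezoidal AUC_0→12.25:
  [0→1.5]: (0.0+417.4)/2 × 1.5 = 313.05
  [1.5→4.5]: (417.4+211.1)/2 × 3 = 942.75
  [4.5→4.75]: (211.1+197.9)/2 × 0.25 = 51.125
  [4.75→8.75]: (197.9+69.9)/2 × 4 = 535.6
  [8.75→10.25]: (69.9+47.3)/2 × 1.5 = 87.9
  [10.25→12.25]: (47.3+28.1)/2 × 2 = 75.4
  Sum = 2005.825 ng/mL·hr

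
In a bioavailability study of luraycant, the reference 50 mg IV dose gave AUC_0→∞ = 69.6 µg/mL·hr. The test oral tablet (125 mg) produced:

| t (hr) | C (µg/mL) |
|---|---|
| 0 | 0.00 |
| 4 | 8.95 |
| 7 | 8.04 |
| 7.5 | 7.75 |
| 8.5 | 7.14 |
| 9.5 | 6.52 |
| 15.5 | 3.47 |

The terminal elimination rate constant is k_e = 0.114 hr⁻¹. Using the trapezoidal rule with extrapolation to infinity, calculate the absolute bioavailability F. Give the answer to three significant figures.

F = 0.701

Trapezoidal AUC_0→15.5 (oral tablet):
  [0→4]: (0.00+8.95)/2 × 4 = 17.9
  [4→7]: (8.95+8.04)/2 × 3 = 25.485
  [7→7.5]: (8.04+7.75)/2 × 0.5 = 3.9475
  [7.5→8.5]: (7.75+7.14)/2 × 1 = 7.445
  [8.5→9.5]: (7.14+6.52)/2 × 1 = 6.83
  [9.5→15.5]: (6.52+3.47)/2 × 6 = 29.97
  Sum = 91.5775 µg/mL·hr
Tail: C_last/k_e = 3.47/0.114 = 30.439
AUC_0→∞ (oral tablet) = 91.5775 + 30.439 = 122.0165 µg/mL·hr
F = (AUC_ev/D_ev)/(AUC_iv/D_iv) = (122.0165/125)/(69.6/50) = 0.976132/1.392 = 0.7012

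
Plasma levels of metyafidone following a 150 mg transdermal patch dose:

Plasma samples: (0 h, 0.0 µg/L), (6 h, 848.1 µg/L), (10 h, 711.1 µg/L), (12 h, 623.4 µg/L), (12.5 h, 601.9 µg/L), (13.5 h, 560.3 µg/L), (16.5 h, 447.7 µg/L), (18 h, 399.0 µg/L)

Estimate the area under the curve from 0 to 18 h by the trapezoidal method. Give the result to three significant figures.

Trapezoidal AUC_0→18:
  [0→6]: (0.0+848.1)/2 × 6 = 2544.3
  [6→10]: (848.1+711.1)/2 × 4 = 3118.4
  [10→12]: (711.1+623.4)/2 × 2 = 1334.5
  [12→12.5]: (623.4+601.9)/2 × 0.5 = 306.325
  [12.5→13.5]: (601.9+560.3)/2 × 1 = 581.1
  [13.5→16.5]: (560.3+447.7)/2 × 3 = 1512.0
  [16.5→18]: (447.7+399.0)/2 × 1.5 = 635.025
  Sum = 10031.65 µg/L·h

AUC = 10000 µg/L·h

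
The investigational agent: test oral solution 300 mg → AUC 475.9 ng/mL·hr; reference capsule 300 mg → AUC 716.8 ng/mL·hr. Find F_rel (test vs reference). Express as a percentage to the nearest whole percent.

F_rel = 66%

F_rel = (AUC_test/D_test) / (AUC_ref/D_ref)
      = (475.9/300) / (716.8/300)
      = 1.58633 / 2.38933 = 0.6639 = 66.39%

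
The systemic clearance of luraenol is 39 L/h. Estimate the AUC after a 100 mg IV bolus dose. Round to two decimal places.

AUC = 2.56 mg/L·h

AUC_0→∞ = Dose_iv / CL
        = 100 / 39 = 2.5641 mg/L·h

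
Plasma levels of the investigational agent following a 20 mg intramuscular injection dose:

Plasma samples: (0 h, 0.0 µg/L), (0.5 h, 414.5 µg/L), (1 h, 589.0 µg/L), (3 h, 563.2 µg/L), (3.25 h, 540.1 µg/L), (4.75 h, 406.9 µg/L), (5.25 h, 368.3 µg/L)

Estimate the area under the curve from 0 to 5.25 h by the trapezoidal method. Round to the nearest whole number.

AUC = 2549 µg/L·h

Trapezoidal AUC_0→5.25:
  [0→0.5]: (0.0+414.5)/2 × 0.5 = 103.625
  [0.5→1]: (414.5+589.0)/2 × 0.5 = 250.875
  [1→3]: (589.0+563.2)/2 × 2 = 1152.2
  [3→3.25]: (563.2+540.1)/2 × 0.25 = 137.9125
  [3.25→4.75]: (540.1+406.9)/2 × 1.5 = 710.25
  [4.75→5.25]: (406.9+368.3)/2 × 0.5 = 193.8
  Sum = 2548.6625 µg/L·h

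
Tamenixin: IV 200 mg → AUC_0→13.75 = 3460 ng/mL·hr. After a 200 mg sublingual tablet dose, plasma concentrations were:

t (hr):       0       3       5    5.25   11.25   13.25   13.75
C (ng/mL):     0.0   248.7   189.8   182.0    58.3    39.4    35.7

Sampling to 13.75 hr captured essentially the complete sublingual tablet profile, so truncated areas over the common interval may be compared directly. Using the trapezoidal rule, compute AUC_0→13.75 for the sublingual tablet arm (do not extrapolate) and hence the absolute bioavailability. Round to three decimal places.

Trapezoidal AUC_0→13.75 (sublingual tablet):
  [0→3]: (0.0+248.7)/2 × 3 = 373.05
  [3→5]: (248.7+189.8)/2 × 2 = 438.5
  [5→5.25]: (189.8+182.0)/2 × 0.25 = 46.475
  [5.25→11.25]: (182.0+58.3)/2 × 6 = 720.9
  [11.25→13.25]: (58.3+39.4)/2 × 2 = 97.7
  [13.25→13.75]: (39.4+35.7)/2 × 0.5 = 18.775
  Sum = 1695.4 ng/mL·hr
F = (AUC_ev/D_ev)/(AUC_iv/D_iv) = (1695.4/200)/(3460/200) = 8.477/17.3 = 0.4900

F = 0.490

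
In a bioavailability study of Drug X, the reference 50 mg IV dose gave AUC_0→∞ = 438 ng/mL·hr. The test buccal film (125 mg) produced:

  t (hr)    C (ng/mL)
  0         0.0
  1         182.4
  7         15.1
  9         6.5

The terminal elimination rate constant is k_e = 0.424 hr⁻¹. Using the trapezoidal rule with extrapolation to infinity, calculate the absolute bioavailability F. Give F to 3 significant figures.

F = 0.658

Trapezoidal AUC_0→9 (buccal film):
  [0→1]: (0.0+182.4)/2 × 1 = 91.2
  [1→7]: (182.4+15.1)/2 × 6 = 592.5
  [7→9]: (15.1+6.5)/2 × 2 = 21.6
  Sum = 705.3 ng/mL·hr
Tail: C_last/k_e = 6.5/0.424 = 15.330
AUC_0→∞ (buccal film) = 705.3 + 15.330 = 720.63 ng/mL·hr
F = (AUC_ev/D_ev)/(AUC_iv/D_iv) = (720.63/125)/(438/50) = 5.76504/8.76 = 0.6581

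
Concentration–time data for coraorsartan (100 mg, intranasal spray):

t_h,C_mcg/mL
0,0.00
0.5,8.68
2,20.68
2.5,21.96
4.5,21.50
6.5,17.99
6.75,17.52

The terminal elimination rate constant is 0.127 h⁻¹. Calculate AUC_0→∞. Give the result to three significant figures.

Trapezoidal AUC_0→6.75:
  [0→0.5]: (0.00+8.68)/2 × 0.5 = 2.17
  [0.5→2]: (8.68+20.68)/2 × 1.5 = 22.02
  [2→2.5]: (20.68+21.96)/2 × 0.5 = 10.66
  [2.5→4.5]: (21.96+21.50)/2 × 2 = 43.46
  [4.5→6.5]: (21.50+17.99)/2 × 2 = 39.49
  [6.5→6.75]: (17.99+17.52)/2 × 0.25 = 4.43875
  Sum = 122.23875 mcg/mL·h
Extrapolated tail: C_last / k_e = 17.52 / 0.127 = 137.953
AUC_0→∞ = 122.23875 + 137.953 = 260.19175 mcg/mL·h

AUC = 260 mcg/mL·h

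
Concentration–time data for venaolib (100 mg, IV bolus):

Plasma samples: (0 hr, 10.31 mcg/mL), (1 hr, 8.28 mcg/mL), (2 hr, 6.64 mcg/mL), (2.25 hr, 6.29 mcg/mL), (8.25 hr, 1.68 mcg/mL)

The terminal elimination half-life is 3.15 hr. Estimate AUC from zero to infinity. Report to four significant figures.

AUC = 49.92 mcg/mL·hr

Trapezoidal AUC_0→8.25:
  [0→1]: (10.31+8.28)/2 × 1 = 9.295
  [1→2]: (8.28+6.64)/2 × 1 = 7.46
  [2→2.25]: (6.64+6.29)/2 × 0.25 = 1.61625
  [2.25→8.25]: (6.29+1.68)/2 × 6 = 23.91
  Sum = 42.28125 mcg/mL·hr
k_e = ln2 / t½ = 0.693147 / 3.15 = 0.2200 hr^-1
Extrapolated tail: C_last / k_e = 1.68 / 0.22 = 7.636
AUC_0→∞ = 42.28125 + 7.636 = 49.91725 mcg/mL·hr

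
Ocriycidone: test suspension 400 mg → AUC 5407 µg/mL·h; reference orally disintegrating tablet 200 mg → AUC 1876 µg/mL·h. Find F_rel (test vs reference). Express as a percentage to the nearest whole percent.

F_rel = (AUC_test/D_test) / (AUC_ref/D_ref)
      = (5407/400) / (1876/200)
      = 13.5175 / 9.38 = 1.4411 = 144.11%

F_rel = 144%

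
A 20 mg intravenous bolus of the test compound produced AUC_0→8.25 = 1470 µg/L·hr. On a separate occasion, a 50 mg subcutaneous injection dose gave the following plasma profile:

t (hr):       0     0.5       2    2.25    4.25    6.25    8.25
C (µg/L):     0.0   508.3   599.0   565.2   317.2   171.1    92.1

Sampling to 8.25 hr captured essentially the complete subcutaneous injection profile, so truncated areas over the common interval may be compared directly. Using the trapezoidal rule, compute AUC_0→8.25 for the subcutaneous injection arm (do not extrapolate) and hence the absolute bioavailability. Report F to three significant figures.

Trapezoidal AUC_0→8.25 (subcutaneous injection):
  [0→0.5]: (0.0+508.3)/2 × 0.5 = 127.075
  [0.5→2]: (508.3+599.0)/2 × 1.5 = 830.475
  [2→2.25]: (599.0+565.2)/2 × 0.25 = 145.525
  [2.25→4.25]: (565.2+317.2)/2 × 2 = 882.4
  [4.25→6.25]: (317.2+171.1)/2 × 2 = 488.3
  [6.25→8.25]: (171.1+92.1)/2 × 2 = 263.2
  Sum = 2736.975 µg/L·hr
F = (AUC_ev/D_ev)/(AUC_iv/D_iv) = (2736.975/50)/(1470/20) = 54.7395/73.5 = 0.7448

F = 0.745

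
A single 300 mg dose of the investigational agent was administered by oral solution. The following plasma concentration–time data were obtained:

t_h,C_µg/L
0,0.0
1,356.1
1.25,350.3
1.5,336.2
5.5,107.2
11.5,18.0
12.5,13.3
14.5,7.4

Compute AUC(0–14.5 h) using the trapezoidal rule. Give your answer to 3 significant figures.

Trapezoidal AUC_0→14.5:
  [0→1]: (0.0+356.1)/2 × 1 = 178.05
  [1→1.25]: (356.1+350.3)/2 × 0.25 = 88.3
  [1.25→1.5]: (350.3+336.2)/2 × 0.25 = 85.8125
  [1.5→5.5]: (336.2+107.2)/2 × 4 = 886.8
  [5.5→11.5]: (107.2+18.0)/2 × 6 = 375.6
  [11.5→12.5]: (18.0+13.3)/2 × 1 = 15.65
  [12.5→14.5]: (13.3+7.4)/2 × 2 = 20.7
  Sum = 1650.9125 µg/L·h

AUC = 1650 µg/L·h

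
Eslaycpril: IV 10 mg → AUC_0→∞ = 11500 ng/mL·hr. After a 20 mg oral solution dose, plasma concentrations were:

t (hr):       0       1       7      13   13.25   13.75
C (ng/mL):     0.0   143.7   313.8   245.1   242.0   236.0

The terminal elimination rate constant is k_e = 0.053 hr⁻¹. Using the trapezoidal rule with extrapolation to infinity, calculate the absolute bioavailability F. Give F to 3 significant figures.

F = 0.337

Trapezoidal AUC_0→13.75 (oral solution):
  [0→1]: (0.0+143.7)/2 × 1 = 71.85
  [1→7]: (143.7+313.8)/2 × 6 = 1372.5
  [7→13]: (313.8+245.1)/2 × 6 = 1676.7
  [13→13.25]: (245.1+242.0)/2 × 0.25 = 60.8875
  [13.25→13.75]: (242.0+236.0)/2 × 0.5 = 119.5
  Sum = 3301.4375 ng/mL·hr
Tail: C_last/k_e = 236.0/0.053 = 4452.830
AUC_0→∞ (oral solution) = 3301.4375 + 4452.830 = 7754.2675 ng/mL·hr
F = (AUC_ev/D_ev)/(AUC_iv/D_iv) = (7754.2675/20)/(11500/10) = 387.713/1150 = 0.3371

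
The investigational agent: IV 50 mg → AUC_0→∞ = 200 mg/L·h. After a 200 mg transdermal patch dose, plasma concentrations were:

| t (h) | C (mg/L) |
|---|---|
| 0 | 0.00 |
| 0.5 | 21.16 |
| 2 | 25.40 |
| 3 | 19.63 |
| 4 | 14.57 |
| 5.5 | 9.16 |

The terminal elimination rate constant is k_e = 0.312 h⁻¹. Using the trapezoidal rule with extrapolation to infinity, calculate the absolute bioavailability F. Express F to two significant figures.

Trapezoidal AUC_0→5.5 (transdermal patch):
  [0→0.5]: (0.00+21.16)/2 × 0.5 = 5.29
  [0.5→2]: (21.16+25.40)/2 × 1.5 = 34.92
  [2→3]: (25.40+19.63)/2 × 1 = 22.515
  [3→4]: (19.63+14.57)/2 × 1 = 17.1
  [4→5.5]: (14.57+9.16)/2 × 1.5 = 17.7975
  Sum = 97.6225 mg/L·h
Tail: C_last/k_e = 9.16/0.312 = 29.359
AUC_0→∞ (transdermal patch) = 97.6225 + 29.359 = 126.9815 mg/L·h
F = (AUC_ev/D_ev)/(AUC_iv/D_iv) = (126.9815/200)/(200/50) = 0.6349075/4 = 0.1587

F = 0.16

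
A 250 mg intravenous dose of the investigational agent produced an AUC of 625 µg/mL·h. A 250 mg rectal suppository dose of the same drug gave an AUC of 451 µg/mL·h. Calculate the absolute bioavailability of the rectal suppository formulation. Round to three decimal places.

F = 0.722

F = (AUC_ev / D_ev) / (AUC_iv / D_iv)
  = (451/250) / (625/250)
  = 1.804 / 2.5 = 0.7216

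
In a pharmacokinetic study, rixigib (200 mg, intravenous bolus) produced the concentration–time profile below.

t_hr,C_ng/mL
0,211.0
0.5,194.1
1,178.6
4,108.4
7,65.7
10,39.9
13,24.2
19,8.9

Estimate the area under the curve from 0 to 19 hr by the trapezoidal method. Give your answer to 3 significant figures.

Trapezoidal AUC_0→19:
  [0→0.5]: (211.0+194.1)/2 × 0.5 = 101.275
  [0.5→1]: (194.1+178.6)/2 × 0.5 = 93.175
  [1→4]: (178.6+108.4)/2 × 3 = 430.5
  [4→7]: (108.4+65.7)/2 × 3 = 261.15
  [7→10]: (65.7+39.9)/2 × 3 = 158.4
  [10→13]: (39.9+24.2)/2 × 3 = 96.15
  [13→19]: (24.2+8.9)/2 × 6 = 99.3
  Sum = 1239.95 ng/mL·hr

AUC = 1240 ng/mL·hr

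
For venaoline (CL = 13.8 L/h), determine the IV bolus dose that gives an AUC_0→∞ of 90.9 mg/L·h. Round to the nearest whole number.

Dose = 1254 mg

Dose_iv = CL × AUC_0→∞
     = 13.8 × 90.9 = 1254.42 mg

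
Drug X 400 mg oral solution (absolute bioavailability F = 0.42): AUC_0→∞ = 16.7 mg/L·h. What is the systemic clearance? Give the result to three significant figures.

CL = F × Dose / AUC_0→∞
   = 0.42 × 400 / 16.7 = 10.0599 L/h

CL = 10.1 L/h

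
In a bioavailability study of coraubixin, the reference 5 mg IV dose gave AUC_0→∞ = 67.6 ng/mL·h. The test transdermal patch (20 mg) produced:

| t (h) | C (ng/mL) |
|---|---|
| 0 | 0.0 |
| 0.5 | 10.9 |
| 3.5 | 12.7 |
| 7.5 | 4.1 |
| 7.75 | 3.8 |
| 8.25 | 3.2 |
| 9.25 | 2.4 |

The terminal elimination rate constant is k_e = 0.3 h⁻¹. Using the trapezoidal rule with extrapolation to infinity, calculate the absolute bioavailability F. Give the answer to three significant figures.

Trapezoidal AUC_0→9.25 (transdermal patch):
  [0→0.5]: (0.0+10.9)/2 × 0.5 = 2.725
  [0.5→3.5]: (10.9+12.7)/2 × 3 = 35.4
  [3.5→7.5]: (12.7+4.1)/2 × 4 = 33.6
  [7.5→7.75]: (4.1+3.8)/2 × 0.25 = 0.9875
  [7.75→8.25]: (3.8+3.2)/2 × 0.5 = 1.75
  [8.25→9.25]: (3.2+2.4)/2 × 1 = 2.8
  Sum = 77.2625 ng/mL·h
Tail: C_last/k_e = 2.4/0.3 = 8.000
AUC_0→∞ (transdermal patch) = 77.2625 + 8.000 = 85.2625 ng/mL·h
F = (AUC_ev/D_ev)/(AUC_iv/D_iv) = (85.2625/20)/(67.6/5) = 4.263125/13.52 = 0.3153

F = 0.315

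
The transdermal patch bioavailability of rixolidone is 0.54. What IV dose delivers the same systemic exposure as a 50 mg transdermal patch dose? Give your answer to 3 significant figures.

Systemic exposure from an extravascular dose = F × D_ev, so the equivalent IV dose is F × D_ev.
D_iv = F × D_ev = 0.54 × 50 = 27 mg

D_iv = 27.0 mg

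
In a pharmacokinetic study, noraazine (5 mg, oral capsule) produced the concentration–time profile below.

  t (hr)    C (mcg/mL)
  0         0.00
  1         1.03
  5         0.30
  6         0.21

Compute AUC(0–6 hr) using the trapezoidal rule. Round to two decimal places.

Trapezoidal AUC_0→6:
  [0→1]: (0.00+1.03)/2 × 1 = 0.515
  [1→5]: (1.03+0.30)/2 × 4 = 2.66
  [5→6]: (0.30+0.21)/2 × 1 = 0.255
  Sum = 3.43 mcg/mL·hr

AUC = 3.43 mcg/mL·hr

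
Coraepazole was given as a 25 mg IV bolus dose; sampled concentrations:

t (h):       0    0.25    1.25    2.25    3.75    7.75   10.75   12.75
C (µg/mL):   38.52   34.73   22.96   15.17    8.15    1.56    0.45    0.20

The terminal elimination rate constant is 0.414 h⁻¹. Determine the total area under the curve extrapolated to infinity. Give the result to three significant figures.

Trapezoidal AUC_0→12.75:
  [0→0.25]: (38.52+34.73)/2 × 0.25 = 9.15625
  [0.25→1.25]: (34.73+22.96)/2 × 1 = 28.845
  [1.25→2.25]: (22.96+15.17)/2 × 1 = 19.065
  [2.25→3.75]: (15.17+8.15)/2 × 1.5 = 17.49
  [3.75→7.75]: (8.15+1.56)/2 × 4 = 19.42
  [7.75→10.75]: (1.56+0.45)/2 × 3 = 3.015
  [10.75→12.75]: (0.45+0.20)/2 × 2 = 0.65
  Sum = 97.64125 µg/mL·h
Extrapolated tail: C_last / k_e = 0.20 / 0.414 = 0.483
AUC_0→∞ = 97.64125 + 0.483 = 98.12425 µg/mL·h

AUC = 98.1 µg/mL·h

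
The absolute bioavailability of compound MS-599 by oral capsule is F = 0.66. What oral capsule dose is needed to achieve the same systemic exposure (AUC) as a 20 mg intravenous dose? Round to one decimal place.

D_oral = 30.3 mg

For equal systemic exposure: F × D_ev = D_iv
D_ev = D_iv / F = 20 / 0.66 = 30.303 mg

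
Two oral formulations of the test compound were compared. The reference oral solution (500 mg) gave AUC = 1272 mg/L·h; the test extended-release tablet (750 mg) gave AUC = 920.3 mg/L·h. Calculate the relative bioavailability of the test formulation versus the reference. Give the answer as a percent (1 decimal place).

F_rel = 48.2%

F_rel = (AUC_test/D_test) / (AUC_ref/D_ref)
      = (920.3/750) / (1272/500)
      = 1.22707 / 2.544 = 0.4823 = 48.23%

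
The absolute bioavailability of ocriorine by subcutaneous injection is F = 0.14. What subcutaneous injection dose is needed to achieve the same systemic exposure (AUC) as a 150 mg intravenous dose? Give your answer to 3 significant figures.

For equal systemic exposure: F × D_ev = D_iv
D_ev = D_iv / F = 150 / 0.14 = 1071.43 mg

D_subcutaneous = 1070 mg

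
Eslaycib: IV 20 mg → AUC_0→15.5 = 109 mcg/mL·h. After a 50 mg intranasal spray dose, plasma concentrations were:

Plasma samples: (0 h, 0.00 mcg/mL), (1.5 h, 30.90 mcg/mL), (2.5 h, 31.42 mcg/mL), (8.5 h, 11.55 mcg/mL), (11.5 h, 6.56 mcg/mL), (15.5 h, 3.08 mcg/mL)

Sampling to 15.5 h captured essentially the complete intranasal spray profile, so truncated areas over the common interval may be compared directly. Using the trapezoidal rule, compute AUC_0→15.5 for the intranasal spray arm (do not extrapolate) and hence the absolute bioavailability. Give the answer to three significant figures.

F = 0.843

Trapezoidal AUC_0→15.5 (intranasal spray):
  [0→1.5]: (0.00+30.90)/2 × 1.5 = 23.175
  [1.5→2.5]: (30.90+31.42)/2 × 1 = 31.16
  [2.5→8.5]: (31.42+11.55)/2 × 6 = 128.91
  [8.5→11.5]: (11.55+6.56)/2 × 3 = 27.165
  [11.5→15.5]: (6.56+3.08)/2 × 4 = 19.28
  Sum = 229.69 mcg/mL·h
F = (AUC_ev/D_ev)/(AUC_iv/D_iv) = (229.69/50)/(109/20) = 4.5938/5.45 = 0.8429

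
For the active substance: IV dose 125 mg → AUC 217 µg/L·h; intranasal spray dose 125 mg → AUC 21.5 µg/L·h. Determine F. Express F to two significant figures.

F = 0.099

F = (AUC_ev / D_ev) / (AUC_iv / D_iv)
  = (21.5/125) / (217/125)
  = 0.172 / 1.736 = 0.0991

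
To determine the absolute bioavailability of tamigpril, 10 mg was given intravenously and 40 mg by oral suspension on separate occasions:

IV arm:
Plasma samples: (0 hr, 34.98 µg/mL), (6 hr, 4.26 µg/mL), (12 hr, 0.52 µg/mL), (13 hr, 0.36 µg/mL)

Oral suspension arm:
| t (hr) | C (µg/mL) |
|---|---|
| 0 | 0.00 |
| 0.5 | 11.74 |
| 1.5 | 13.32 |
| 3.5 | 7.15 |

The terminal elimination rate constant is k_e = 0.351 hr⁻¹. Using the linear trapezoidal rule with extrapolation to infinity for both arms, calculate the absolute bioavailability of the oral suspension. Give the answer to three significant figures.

F = 0.105

Trapezoidal AUC_0→13 (IV):
  [0→6]: (34.98+4.26)/2 × 6 = 117.72
  [6→12]: (4.26+0.52)/2 × 6 = 14.34
  [12→13]: (0.52+0.36)/2 × 1 = 0.44
  Sum = 132.5 µg/mL·hr
IV tail: 0.36/0.351 = 1.026; AUC_iv,0→∞ = 132.5 + 1.026 = 133.526 µg/mL·hr
Trapezoidal AUC_0→3.5 (oral suspension):
  [0→0.5]: (0.00+11.74)/2 × 0.5 = 2.935
  [0.5→1.5]: (11.74+13.32)/2 × 1 = 12.53
  [1.5→3.5]: (13.32+7.15)/2 × 2 = 20.47
  Sum = 35.935 µg/mL·hr
oral suspension tail: 7.15/0.351 = 20.370; AUC_ev,0→∞ = 35.935 + 20.370 = 56.305 µg/mL·hr
F = (AUC_ev/D_ev)/(AUC_iv/D_iv) = (56.305/40)/(133.526/10) = 1.407625/13.3526 = 0.1054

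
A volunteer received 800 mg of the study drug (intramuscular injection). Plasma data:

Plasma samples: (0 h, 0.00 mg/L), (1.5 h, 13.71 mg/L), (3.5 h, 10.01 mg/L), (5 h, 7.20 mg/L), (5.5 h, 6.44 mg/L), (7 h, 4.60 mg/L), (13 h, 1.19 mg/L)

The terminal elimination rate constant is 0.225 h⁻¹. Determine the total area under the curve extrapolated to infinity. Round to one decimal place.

Trapezoidal AUC_0→13:
  [0→1.5]: (0.00+13.71)/2 × 1.5 = 10.2825
  [1.5→3.5]: (13.71+10.01)/2 × 2 = 23.72
  [3.5→5]: (10.01+7.20)/2 × 1.5 = 12.9075
  [5→5.5]: (7.20+6.44)/2 × 0.5 = 3.41
  [5.5→7]: (6.44+4.60)/2 × 1.5 = 8.28
  [7→13]: (4.60+1.19)/2 × 6 = 17.37
  Sum = 75.97 mg/L·h
Extrapolated tail: C_last / k_e = 1.19 / 0.225 = 5.289
AUC_0→∞ = 75.97 + 5.289 = 81.259 mg/L·h

AUC = 81.3 mg/L·h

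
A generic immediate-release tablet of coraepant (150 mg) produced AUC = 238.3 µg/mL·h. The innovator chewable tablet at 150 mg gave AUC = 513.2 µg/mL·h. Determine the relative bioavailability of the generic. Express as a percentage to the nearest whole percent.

F_rel = 46%

F_rel = (AUC_test/D_test) / (AUC_ref/D_ref)
      = (238.3/150) / (513.2/150)
      = 1.58867 / 3.42133 = 0.4643 = 46.43%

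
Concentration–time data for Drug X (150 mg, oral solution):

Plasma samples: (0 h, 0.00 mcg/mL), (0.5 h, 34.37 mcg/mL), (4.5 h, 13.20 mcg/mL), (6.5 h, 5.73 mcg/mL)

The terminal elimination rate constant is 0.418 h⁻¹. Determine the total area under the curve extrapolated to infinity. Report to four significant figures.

Trapezoidal AUC_0→6.5:
  [0→0.5]: (0.00+34.37)/2 × 0.5 = 8.5925
  [0.5→4.5]: (34.37+13.20)/2 × 4 = 95.14
  [4.5→6.5]: (13.20+5.73)/2 × 2 = 18.93
  Sum = 122.6625 mcg/mL·h
Extrapolated tail: C_last / k_e = 5.73 / 0.418 = 13.708
AUC_0→∞ = 122.6625 + 13.708 = 136.3705 mcg/mL·h

AUC = 136.4 mcg/mL·h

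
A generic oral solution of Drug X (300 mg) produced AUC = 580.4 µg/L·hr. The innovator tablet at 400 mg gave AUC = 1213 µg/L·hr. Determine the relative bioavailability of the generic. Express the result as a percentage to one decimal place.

F_rel = (AUC_test/D_test) / (AUC_ref/D_ref)
      = (580.4/300) / (1213/400)
      = 1.93467 / 3.0325 = 0.6380 = 63.80%

F_rel = 63.8%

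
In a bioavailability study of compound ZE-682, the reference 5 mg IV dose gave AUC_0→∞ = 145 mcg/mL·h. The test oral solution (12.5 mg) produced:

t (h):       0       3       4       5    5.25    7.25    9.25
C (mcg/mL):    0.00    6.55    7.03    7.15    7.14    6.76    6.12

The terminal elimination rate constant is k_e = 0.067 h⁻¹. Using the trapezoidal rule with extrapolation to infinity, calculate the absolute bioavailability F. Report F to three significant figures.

F = 0.396

Trapezoidal AUC_0→9.25 (oral solution):
  [0→3]: (0.00+6.55)/2 × 3 = 9.825
  [3→4]: (6.55+7.03)/2 × 1 = 6.79
  [4→5]: (7.03+7.15)/2 × 1 = 7.09
  [5→5.25]: (7.15+7.14)/2 × 0.25 = 1.78625
  [5.25→7.25]: (7.14+6.76)/2 × 2 = 13.9
  [7.25→9.25]: (6.76+6.12)/2 × 2 = 12.88
  Sum = 52.27125 mcg/mL·h
Tail: C_last/k_e = 6.12/0.067 = 91.343
AUC_0→∞ (oral solution) = 52.27125 + 91.343 = 143.61425 mcg/mL·h
F = (AUC_ev/D_ev)/(AUC_iv/D_iv) = (143.61425/12.5)/(145/5) = 11.48914/29 = 0.3962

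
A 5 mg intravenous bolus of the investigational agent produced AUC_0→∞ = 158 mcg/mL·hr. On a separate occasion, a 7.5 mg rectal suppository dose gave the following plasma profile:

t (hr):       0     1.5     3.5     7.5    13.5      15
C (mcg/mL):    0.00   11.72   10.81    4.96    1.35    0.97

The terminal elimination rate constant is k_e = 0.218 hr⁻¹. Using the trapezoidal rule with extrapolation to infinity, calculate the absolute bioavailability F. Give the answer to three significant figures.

Trapezoidal AUC_0→15 (rectal suppository):
  [0→1.5]: (0.00+11.72)/2 × 1.5 = 8.79
  [1.5→3.5]: (11.72+10.81)/2 × 2 = 22.53
  [3.5→7.5]: (10.81+4.96)/2 × 4 = 31.54
  [7.5→13.5]: (4.96+1.35)/2 × 6 = 18.93
  [13.5→15]: (1.35+0.97)/2 × 1.5 = 1.74
  Sum = 83.53 mcg/mL·hr
Tail: C_last/k_e = 0.97/0.218 = 4.450
AUC_0→∞ (rectal suppository) = 83.53 + 4.450 = 87.98 mcg/mL·hr
F = (AUC_ev/D_ev)/(AUC_iv/D_iv) = (87.98/7.5)/(158/5) = 11.7307/31.6 = 0.3712

F = 0.371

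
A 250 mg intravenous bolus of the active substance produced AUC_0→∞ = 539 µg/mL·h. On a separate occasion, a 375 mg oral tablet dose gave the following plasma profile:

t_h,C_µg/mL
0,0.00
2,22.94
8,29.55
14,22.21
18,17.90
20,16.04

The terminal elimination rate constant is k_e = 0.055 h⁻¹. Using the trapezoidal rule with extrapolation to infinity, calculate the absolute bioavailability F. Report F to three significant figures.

F = 0.917

Trapezoidal AUC_0→20 (oral tablet):
  [0→2]: (0.00+22.94)/2 × 2 = 22.94
  [2→8]: (22.94+29.55)/2 × 6 = 157.47
  [8→14]: (29.55+22.21)/2 × 6 = 155.28
  [14→18]: (22.21+17.90)/2 × 4 = 80.22
  [18→20]: (17.90+16.04)/2 × 2 = 33.94
  Sum = 449.85 µg/mL·h
Tail: C_last/k_e = 16.04/0.055 = 291.636
AUC_0→∞ (oral tablet) = 449.85 + 291.636 = 741.486 µg/mL·h
F = (AUC_ev/D_ev)/(AUC_iv/D_iv) = (741.486/375)/(539/250) = 1.977296/2.156 = 0.9171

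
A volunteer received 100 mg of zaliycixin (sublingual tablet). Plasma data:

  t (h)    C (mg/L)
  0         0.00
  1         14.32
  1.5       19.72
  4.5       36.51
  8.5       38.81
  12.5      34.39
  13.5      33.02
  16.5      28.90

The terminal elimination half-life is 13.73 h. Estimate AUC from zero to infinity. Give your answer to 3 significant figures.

AUC = 1100 mg/L·h

Trapezoidal AUC_0→16.5:
  [0→1]: (0.00+14.32)/2 × 1 = 7.16
  [1→1.5]: (14.32+19.72)/2 × 0.5 = 8.51
  [1.5→4.5]: (19.72+36.51)/2 × 3 = 84.345
  [4.5→8.5]: (36.51+38.81)/2 × 4 = 150.64
  [8.5→12.5]: (38.81+34.39)/2 × 4 = 146.4
  [12.5→13.5]: (34.39+33.02)/2 × 1 = 33.705
  [13.5→16.5]: (33.02+28.90)/2 × 3 = 92.88
  Sum = 523.64 mg/L·h
k_e = ln2 / t½ = 0.693147 / 13.73 = 0.0505 h^-1
Extrapolated tail: C_last / k_e = 28.90 / 0.0505 = 572.277
AUC_0→∞ = 523.64 + 572.277 = 1095.917 mg/L·h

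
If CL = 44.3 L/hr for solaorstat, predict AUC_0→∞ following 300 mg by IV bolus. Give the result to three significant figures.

AUC = 6.77 mg/L·hr

AUC_0→∞ = Dose_iv / CL
        = 300 / 44.3 = 6.77201 mg/L·hr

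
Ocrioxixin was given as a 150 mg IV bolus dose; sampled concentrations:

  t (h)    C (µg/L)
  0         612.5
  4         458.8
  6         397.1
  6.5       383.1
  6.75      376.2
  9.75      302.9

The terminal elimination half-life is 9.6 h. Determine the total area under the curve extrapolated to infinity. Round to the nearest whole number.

Trapezoidal AUC_0→9.75:
  [0→4]: (612.5+458.8)/2 × 4 = 2142.6
  [4→6]: (458.8+397.1)/2 × 2 = 855.9
  [6→6.5]: (397.1+383.1)/2 × 0.5 = 195.05
  [6.5→6.75]: (383.1+376.2)/2 × 0.25 = 94.9125
  [6.75→9.75]: (376.2+302.9)/2 × 3 = 1018.65
  Sum = 4307.1125 µg/L·h
k_e = ln2 / t½ = 0.693147 / 9.6 = 0.0722 h^-1
Extrapolated tail: C_last / k_e = 302.9 / 0.0722 = 4195.291
AUC_0→∞ = 4307.1125 + 4195.291 = 8502.4035 µg/L·h

AUC = 8502 µg/L·h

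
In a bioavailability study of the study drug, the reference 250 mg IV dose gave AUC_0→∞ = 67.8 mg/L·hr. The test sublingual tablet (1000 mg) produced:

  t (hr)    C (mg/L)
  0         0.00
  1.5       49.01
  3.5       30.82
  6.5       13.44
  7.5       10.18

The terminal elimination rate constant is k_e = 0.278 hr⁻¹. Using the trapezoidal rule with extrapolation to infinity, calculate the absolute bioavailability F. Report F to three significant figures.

Trapezoidal AUC_0→7.5 (sublingual tablet):
  [0→1.5]: (0.00+49.01)/2 × 1.5 = 36.7575
  [1.5→3.5]: (49.01+30.82)/2 × 2 = 79.83
  [3.5→6.5]: (30.82+13.44)/2 × 3 = 66.39
  [6.5→7.5]: (13.44+10.18)/2 × 1 = 11.81
  Sum = 194.7875 mg/L·hr
Tail: C_last/k_e = 10.18/0.278 = 36.619
AUC_0→∞ (sublingual tablet) = 194.7875 + 36.619 = 231.4065 mg/L·hr
F = (AUC_ev/D_ev)/(AUC_iv/D_iv) = (231.4065/1000)/(67.8/250) = 0.2314065/0.2712 = 0.8533

F = 0.853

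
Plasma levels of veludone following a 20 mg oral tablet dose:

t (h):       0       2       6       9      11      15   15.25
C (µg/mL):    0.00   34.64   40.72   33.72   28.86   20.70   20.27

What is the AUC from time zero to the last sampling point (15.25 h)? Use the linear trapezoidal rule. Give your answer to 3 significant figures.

Trapezoidal AUC_0→15.25:
  [0→2]: (0.00+34.64)/2 × 2 = 34.64
  [2→6]: (34.64+40.72)/2 × 4 = 150.72
  [6→9]: (40.72+33.72)/2 × 3 = 111.66
  [9→11]: (33.72+28.86)/2 × 2 = 62.58
  [11→15]: (28.86+20.70)/2 × 4 = 99.12
  [15→15.25]: (20.70+20.27)/2 × 0.25 = 5.12125
  Sum = 463.84125 µg/mL·h

AUC = 464 µg/mL·h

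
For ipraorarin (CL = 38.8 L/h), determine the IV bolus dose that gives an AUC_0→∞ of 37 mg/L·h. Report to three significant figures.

Dose_iv = CL × AUC_0→∞
     = 38.8 × 37 = 1435.6 mg

Dose = 1440 mg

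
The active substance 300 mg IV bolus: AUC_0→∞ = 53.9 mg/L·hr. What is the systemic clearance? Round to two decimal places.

CL = Dose_iv / AUC_0→∞
   = 300 / 53.9 = 5.56586 L/hr

CL = 5.57 L/hr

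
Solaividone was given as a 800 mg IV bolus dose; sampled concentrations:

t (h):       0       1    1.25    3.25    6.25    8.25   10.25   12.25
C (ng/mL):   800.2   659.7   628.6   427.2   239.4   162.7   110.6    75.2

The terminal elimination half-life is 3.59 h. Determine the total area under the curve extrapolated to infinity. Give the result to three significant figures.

AUC = 4200 ng/mL·h

Trapezoidal AUC_0→12.25:
  [0→1]: (800.2+659.7)/2 × 1 = 729.95
  [1→1.25]: (659.7+628.6)/2 × 0.25 = 161.0375
  [1.25→3.25]: (628.6+427.2)/2 × 2 = 1055.8
  [3.25→6.25]: (427.2+239.4)/2 × 3 = 999.9
  [6.25→8.25]: (239.4+162.7)/2 × 2 = 402.1
  [8.25→10.25]: (162.7+110.6)/2 × 2 = 273.3
  [10.25→12.25]: (110.6+75.2)/2 × 2 = 185.8
  Sum = 3807.8875 ng/mL·h
k_e = ln2 / t½ = 0.693147 / 3.59 = 0.1931 h^-1
Extrapolated tail: C_last / k_e = 75.2 / 0.1931 = 389.436
AUC_0→∞ = 3807.8875 + 389.436 = 4197.3235 ng/mL·h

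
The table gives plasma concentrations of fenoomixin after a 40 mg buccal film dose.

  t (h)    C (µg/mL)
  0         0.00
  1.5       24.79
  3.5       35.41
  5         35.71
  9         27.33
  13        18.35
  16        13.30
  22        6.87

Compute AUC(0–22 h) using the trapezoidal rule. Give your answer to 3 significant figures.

Trapezoidal AUC_0→22:
  [0→1.5]: (0.00+24.79)/2 × 1.5 = 18.5925
  [1.5→3.5]: (24.79+35.41)/2 × 2 = 60.2
  [3.5→5]: (35.41+35.71)/2 × 1.5 = 53.34
  [5→9]: (35.71+27.33)/2 × 4 = 126.08
  [9→13]: (27.33+18.35)/2 × 4 = 91.36
  [13→16]: (18.35+13.30)/2 × 3 = 47.475
  [16→22]: (13.30+6.87)/2 × 6 = 60.51
  Sum = 457.5575 µg/mL·h

AUC = 458 µg/mL·h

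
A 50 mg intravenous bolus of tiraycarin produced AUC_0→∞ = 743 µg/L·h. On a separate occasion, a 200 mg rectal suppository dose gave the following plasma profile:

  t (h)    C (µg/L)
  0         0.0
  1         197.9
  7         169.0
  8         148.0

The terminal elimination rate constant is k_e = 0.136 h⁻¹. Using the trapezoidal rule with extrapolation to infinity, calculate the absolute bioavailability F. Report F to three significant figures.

F = 0.823

Trapezoidal AUC_0→8 (rectal suppository):
  [0→1]: (0.0+197.9)/2 × 1 = 98.95
  [1→7]: (197.9+169.0)/2 × 6 = 1100.7
  [7→8]: (169.0+148.0)/2 × 1 = 158.5
  Sum = 1358.15 µg/L·h
Tail: C_last/k_e = 148.0/0.136 = 1088.235
AUC_0→∞ (rectal suppository) = 1358.15 + 1088.235 = 2446.385 µg/L·h
F = (AUC_ev/D_ev)/(AUC_iv/D_iv) = (2446.385/200)/(743/50) = 12.231925/14.86 = 0.8231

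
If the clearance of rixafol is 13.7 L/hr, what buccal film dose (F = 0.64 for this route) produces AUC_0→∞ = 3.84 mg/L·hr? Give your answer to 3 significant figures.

Dose = 82.2 mg

Dose = CL × AUC_0→∞ / F
     = 13.7 × 3.84 / 0.64 = 82.2 mg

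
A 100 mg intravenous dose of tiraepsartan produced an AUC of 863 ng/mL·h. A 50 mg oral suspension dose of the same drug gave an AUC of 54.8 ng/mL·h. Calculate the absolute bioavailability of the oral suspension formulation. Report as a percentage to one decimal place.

F = 12.7%

F = (AUC_ev / D_ev) / (AUC_iv / D_iv)
  = (54.8/50) / (863/100)
  = 1.096 / 8.63 = 0.1270
  = 12.70%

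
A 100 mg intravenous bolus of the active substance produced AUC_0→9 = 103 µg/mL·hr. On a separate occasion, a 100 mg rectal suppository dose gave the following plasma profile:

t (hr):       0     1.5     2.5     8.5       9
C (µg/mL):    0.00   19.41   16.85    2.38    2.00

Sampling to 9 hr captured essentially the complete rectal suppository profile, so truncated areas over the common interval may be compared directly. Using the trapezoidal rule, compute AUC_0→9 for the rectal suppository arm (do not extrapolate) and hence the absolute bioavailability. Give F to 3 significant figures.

F = 0.888

Trapezoidal AUC_0→9 (rectal suppository):
  [0→1.5]: (0.00+19.41)/2 × 1.5 = 14.5575
  [1.5→2.5]: (19.41+16.85)/2 × 1 = 18.13
  [2.5→8.5]: (16.85+2.38)/2 × 6 = 57.69
  [8.5→9]: (2.38+2.00)/2 × 0.5 = 1.095
  Sum = 91.4725 µg/mL·hr
F = (AUC_ev/D_ev)/(AUC_iv/D_iv) = (91.4725/100)/(103/100) = 0.914725/1.03 = 0.8881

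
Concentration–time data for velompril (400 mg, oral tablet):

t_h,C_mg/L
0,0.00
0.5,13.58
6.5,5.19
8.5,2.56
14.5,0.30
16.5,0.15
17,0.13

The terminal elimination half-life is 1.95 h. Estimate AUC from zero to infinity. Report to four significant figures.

Trapezoidal AUC_0→17:
  [0→0.5]: (0.00+13.58)/2 × 0.5 = 3.395
  [0.5→6.5]: (13.58+5.19)/2 × 6 = 56.31
  [6.5→8.5]: (5.19+2.56)/2 × 2 = 7.75
  [8.5→14.5]: (2.56+0.30)/2 × 6 = 8.58
  [14.5→16.5]: (0.30+0.15)/2 × 2 = 0.45
  [16.5→17]: (0.15+0.13)/2 × 0.5 = 0.07
  Sum = 76.555 mg/L·h
k_e = ln2 / t½ = 0.693147 / 1.95 = 0.3555 h^-1
Extrapolated tail: C_last / k_e = 0.13 / 0.3555 = 0.366
AUC_0→∞ = 76.555 + 0.366 = 76.921 mg/L·h

AUC = 76.92 mg/L·h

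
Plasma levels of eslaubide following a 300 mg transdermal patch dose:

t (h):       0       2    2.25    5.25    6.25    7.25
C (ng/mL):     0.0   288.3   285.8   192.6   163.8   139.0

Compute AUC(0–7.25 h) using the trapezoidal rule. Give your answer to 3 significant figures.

Trapezoidal AUC_0→7.25:
  [0→2]: (0.0+288.3)/2 × 2 = 288.3
  [2→2.25]: (288.3+285.8)/2 × 0.25 = 71.7625
  [2.25→5.25]: (285.8+192.6)/2 × 3 = 717.6
  [5.25→6.25]: (192.6+163.8)/2 × 1 = 178.2
  [6.25→7.25]: (163.8+139.0)/2 × 1 = 151.4
  Sum = 1407.2625 ng/mL·h

AUC = 1410 ng/mL·h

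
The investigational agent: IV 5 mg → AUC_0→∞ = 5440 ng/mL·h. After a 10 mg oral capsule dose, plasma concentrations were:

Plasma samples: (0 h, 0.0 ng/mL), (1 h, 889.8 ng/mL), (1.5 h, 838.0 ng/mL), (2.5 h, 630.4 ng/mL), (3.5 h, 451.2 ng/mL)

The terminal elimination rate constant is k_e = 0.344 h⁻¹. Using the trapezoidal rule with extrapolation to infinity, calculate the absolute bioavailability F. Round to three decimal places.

Trapezoidal AUC_0→3.5 (oral capsule):
  [0→1]: (0.0+889.8)/2 × 1 = 444.9
  [1→1.5]: (889.8+838.0)/2 × 0.5 = 431.95
  [1.5→2.5]: (838.0+630.4)/2 × 1 = 734.2
  [2.5→3.5]: (630.4+451.2)/2 × 1 = 540.8
  Sum = 2151.85 ng/mL·h
Tail: C_last/k_e = 451.2/0.344 = 1311.628
AUC_0→∞ (oral capsule) = 2151.85 + 1311.628 = 3463.478 ng/mL·h
F = (AUC_ev/D_ev)/(AUC_iv/D_iv) = (3463.478/10)/(5440/5) = 346.3478/1088 = 0.3183

F = 0.318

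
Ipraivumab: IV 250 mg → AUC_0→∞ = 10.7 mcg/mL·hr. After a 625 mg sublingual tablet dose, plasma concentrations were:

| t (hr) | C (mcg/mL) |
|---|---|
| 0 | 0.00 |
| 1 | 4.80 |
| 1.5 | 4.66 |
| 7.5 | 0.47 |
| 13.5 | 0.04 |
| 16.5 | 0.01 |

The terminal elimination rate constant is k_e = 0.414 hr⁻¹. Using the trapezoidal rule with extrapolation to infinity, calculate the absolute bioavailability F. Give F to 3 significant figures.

F = 0.814

Trapezoidal AUC_0→16.5 (sublingual tablet):
  [0→1]: (0.00+4.80)/2 × 1 = 2.4
  [1→1.5]: (4.80+4.66)/2 × 0.5 = 2.365
  [1.5→7.5]: (4.66+0.47)/2 × 6 = 15.39
  [7.5→13.5]: (0.47+0.04)/2 × 6 = 1.53
  [13.5→16.5]: (0.04+0.01)/2 × 3 = 0.075
  Sum = 21.76 mcg/mL·hr
Tail: C_last/k_e = 0.01/0.414 = 0.024
AUC_0→∞ (sublingual tablet) = 21.76 + 0.024 = 21.784 mcg/mL·hr
F = (AUC_ev/D_ev)/(AUC_iv/D_iv) = (21.784/625)/(10.7/250) = 0.0348544/0.0428 = 0.8144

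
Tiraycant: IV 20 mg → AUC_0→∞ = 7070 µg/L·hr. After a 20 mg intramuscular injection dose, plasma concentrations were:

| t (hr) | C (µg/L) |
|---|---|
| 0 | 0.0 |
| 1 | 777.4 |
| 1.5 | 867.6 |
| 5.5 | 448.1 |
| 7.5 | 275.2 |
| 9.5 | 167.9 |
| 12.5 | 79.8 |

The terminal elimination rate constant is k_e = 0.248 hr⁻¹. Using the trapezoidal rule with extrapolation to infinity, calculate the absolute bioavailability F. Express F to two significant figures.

F = 0.75

Trapezoidal AUC_0→12.5 (intramuscular injection):
  [0→1]: (0.0+777.4)/2 × 1 = 388.7
  [1→1.5]: (777.4+867.6)/2 × 0.5 = 411.25
  [1.5→5.5]: (867.6+448.1)/2 × 4 = 2631.4
  [5.5→7.5]: (448.1+275.2)/2 × 2 = 723.3
  [7.5→9.5]: (275.2+167.9)/2 × 2 = 443.1
  [9.5→12.5]: (167.9+79.8)/2 × 3 = 371.55
  Sum = 4969.3 µg/L·hr
Tail: C_last/k_e = 79.8/0.248 = 321.774
AUC_0→∞ (intramuscular injection) = 4969.3 + 321.774 = 5291.074 µg/L·hr
F = (AUC_ev/D_ev)/(AUC_iv/D_iv) = (5291.074/20)/(7070/20) = 264.5537/353.5 = 0.7484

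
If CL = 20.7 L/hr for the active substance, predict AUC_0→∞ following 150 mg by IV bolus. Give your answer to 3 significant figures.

AUC_0→∞ = Dose_iv / CL
        = 150 / 20.7 = 7.24638 mg/L·hr

AUC = 7.25 mg/L·hr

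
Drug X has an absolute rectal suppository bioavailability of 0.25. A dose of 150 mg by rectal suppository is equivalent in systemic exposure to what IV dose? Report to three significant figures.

Systemic exposure from an extravascular dose = F × D_ev, so the equivalent IV dose is F × D_ev.
D_iv = F × D_ev = 0.25 × 150 = 37.5 mg

D_iv = 37.5 mg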